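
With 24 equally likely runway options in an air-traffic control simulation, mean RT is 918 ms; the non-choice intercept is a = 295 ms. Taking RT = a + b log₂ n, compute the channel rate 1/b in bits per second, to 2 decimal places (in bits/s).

7.36 bits/s

b = (918 − 295)/log₂ 24 = 623/4.5850 = 135.879 ms per bit = 0.13588 s/bit; the reciprocal is 7.359 bits/s.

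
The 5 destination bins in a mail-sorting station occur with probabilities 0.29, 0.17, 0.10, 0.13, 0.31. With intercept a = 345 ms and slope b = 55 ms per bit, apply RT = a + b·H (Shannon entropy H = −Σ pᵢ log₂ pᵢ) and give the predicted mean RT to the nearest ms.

466 ms

H = 0.29·log₂(1/0.29) + 0.17·log₂(1/0.17) + 0.10·log₂(1/0.10) + 0.13·log₂(1/0.13) + 0.31·log₂(1/0.31) = 2.1911 bits.
RT = 345 + 55 × 2.1911 = 465.51 ms.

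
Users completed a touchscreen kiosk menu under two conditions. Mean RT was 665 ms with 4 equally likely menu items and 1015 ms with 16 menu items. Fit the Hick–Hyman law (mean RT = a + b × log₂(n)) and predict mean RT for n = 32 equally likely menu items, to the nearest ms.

Fit slope and intercept:
  b = (1015 − 665) / (log₂ 16 − log₂ 4) = 350 / (4 − 2) = 175 ms/bit
  a = 665 − 175 × 2 = 315 ms
Then RT(32) = 315 + 175 × log₂ 32 = 315 + 175 × 5 ≈ 1190.000 ms.

1190 ms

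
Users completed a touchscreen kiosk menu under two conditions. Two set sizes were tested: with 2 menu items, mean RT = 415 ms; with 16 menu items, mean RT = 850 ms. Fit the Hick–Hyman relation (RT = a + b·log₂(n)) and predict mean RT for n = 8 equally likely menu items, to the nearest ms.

With log₂ n on the abscissa the relation is linear; from the two conditions:
  b = (850 − 415) / (log₂ 16 − log₂ 2) = 435 / (4 − 1) = 145 ms/bit
  a = 415 − 145 × 1 = 270 ms
Then RT(8) = 270 + 145 × log₂ 8 = 270 + 145 × 3 ≈ 705.000 ms.

705 ms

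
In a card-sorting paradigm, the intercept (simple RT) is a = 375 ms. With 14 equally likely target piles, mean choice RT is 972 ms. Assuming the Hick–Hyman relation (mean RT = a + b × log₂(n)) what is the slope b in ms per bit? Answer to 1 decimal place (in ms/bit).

156.8 ms/bit

b = (972 − 375) / log₂(14) = 597 / 3.8074 = 156.802 ms/bit.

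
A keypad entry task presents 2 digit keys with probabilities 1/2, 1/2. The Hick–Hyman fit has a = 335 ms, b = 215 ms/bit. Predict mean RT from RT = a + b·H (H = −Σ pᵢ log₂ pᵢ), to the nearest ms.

Each term −pᵢ log₂ pᵢ: 0.5·1 + 0.5·1; summed, H = 1.000 bits.
Mean RT = a + bH = 335 + 215·1.000 = 550.00 ms.

550 ms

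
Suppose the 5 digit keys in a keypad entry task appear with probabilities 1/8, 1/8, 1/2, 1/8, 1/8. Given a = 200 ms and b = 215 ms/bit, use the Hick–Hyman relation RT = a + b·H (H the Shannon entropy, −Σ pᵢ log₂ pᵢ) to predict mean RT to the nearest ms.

Each term −pᵢ log₂ pᵢ: 0.125·3 + 0.125·3 + 0.5·1 + 0.125·3 + 0.125·3; summed, H = 2.000 bits.
Mean RT = a + bH = 200 + 215·2.000 = 630.00 ms.

630 ms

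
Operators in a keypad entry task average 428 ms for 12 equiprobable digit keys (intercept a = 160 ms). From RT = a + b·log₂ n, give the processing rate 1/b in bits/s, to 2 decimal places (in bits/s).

13.38 bits/s

Choice component = 428 − 160 = 268 ms over log₂(12) = 3.5850 bits.
b = 268 / 3.5850 = 74.757 ms/bit, so 1/b = 13.377 bits/s.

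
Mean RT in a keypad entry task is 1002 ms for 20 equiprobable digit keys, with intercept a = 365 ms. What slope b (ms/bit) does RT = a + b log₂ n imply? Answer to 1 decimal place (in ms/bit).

log₂(20) = 4.3219 bits.
b = (RT − a)/log₂ n = (1002 − 365) / 4.3219 = 147.388 ms/bit.

147.4 ms/bit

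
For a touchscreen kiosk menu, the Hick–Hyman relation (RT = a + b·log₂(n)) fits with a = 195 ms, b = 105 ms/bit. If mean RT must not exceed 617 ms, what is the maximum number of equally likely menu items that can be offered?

16

105·log₂ n ≤ 617 − 195 = 422, giving log₂ n ≤ 4.0190 and n ≤ 16.213. The largest whole number is 16.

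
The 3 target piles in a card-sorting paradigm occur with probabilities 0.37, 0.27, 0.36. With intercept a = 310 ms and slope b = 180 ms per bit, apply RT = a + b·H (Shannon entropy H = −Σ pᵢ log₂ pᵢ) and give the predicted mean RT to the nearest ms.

593 ms

Entropy contributions −pᵢ log₂ pᵢ: 0.5307, 0.5100, 0.5306; sum H = 1.5714 bits.
RT = a + bH = 310 + 180·1.5714 = 592.85 ms.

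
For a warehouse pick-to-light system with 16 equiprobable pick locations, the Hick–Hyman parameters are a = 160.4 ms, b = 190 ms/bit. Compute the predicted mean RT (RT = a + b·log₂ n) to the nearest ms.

920 ms

log₂(16) = 4 bits, so RT = 160.4 + 190 × 4 ≈ 920.400 ms.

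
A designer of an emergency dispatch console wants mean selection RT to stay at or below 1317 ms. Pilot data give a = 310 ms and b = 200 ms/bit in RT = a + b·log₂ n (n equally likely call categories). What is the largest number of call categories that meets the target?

Set 310 + 200·log₂ n ≤ 1317 → log₂ n ≤ (1317 − 310)/200 = 5.0350.
So n ≤ 2^5.0350 = 32.786; the largest integer n is 32.

32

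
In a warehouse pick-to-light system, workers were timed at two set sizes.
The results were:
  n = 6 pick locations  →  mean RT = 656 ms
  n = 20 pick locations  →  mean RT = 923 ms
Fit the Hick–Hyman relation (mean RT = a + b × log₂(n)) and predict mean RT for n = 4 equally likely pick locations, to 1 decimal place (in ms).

566.1 ms

With log₂ n on the abscissa the relation is linear; from the two conditions:
  b = (923 − 656) / (log₂ 20 − log₂ 6) = 267 / (4.3219 − 2.5850) = 153.716 ms/bit
  a = 656 − 153.716 × 2.5850 = 258.649 ms
Then RT(4) = 258.649 + 153.716 × log₂ 4 = 258.649 + 153.716 × 2 ≈ 566.082 ms.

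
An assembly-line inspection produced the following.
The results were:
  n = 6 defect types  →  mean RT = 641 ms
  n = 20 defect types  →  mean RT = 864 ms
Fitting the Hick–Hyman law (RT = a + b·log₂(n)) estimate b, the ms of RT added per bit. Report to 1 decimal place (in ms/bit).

128.4 ms/bit

The slope on a log₂ axis is (864 − 641) / (4.3219 − 2.5850) = 128.385 ms/bit.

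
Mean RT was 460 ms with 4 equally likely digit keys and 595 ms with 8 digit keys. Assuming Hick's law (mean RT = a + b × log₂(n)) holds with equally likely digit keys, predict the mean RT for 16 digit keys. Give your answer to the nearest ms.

730 ms

RT is linear in log₂ n, so two points fix the line:
  b = (595 − 460) / (log₂ 8 − log₂ 4) = 135 / (3 − 2) = 135 ms/bit
  a = 460 − 135 × 2 = 190 ms
Then RT(16) = 190 + 135 × log₂ 16 = 190 + 135 × 4 ≈ 730.000 ms.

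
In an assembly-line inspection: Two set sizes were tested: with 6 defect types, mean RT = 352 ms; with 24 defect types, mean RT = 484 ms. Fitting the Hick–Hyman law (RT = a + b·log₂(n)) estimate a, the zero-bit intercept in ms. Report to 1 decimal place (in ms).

The slope on a log₂ axis is (484 − 352) / (4.5850 − 2.5850) = 66.000 ms/bit.
a = RT₁ − b·log₂ n₁ = 352 − 66.000 × 2.5850 = 181.392 ms.

181.4 ms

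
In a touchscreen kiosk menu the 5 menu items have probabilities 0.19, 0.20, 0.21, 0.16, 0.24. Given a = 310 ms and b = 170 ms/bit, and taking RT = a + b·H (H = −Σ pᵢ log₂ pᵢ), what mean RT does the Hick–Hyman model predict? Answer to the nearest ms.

H = 0.19·log₂(1/0.19) + 0.20·log₂(1/0.20) + 0.21·log₂(1/0.21) + 0.16·log₂(1/0.16) + 0.24·log₂(1/0.24) = 2.3096 bits.
RT = 310 + 170 × 2.3096 = 702.63 ms.

703 ms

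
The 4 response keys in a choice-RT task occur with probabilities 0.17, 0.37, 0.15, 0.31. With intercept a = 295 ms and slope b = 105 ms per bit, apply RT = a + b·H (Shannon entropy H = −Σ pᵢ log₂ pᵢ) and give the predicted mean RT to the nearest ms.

Entropy contributions −pᵢ log₂ pᵢ: 0.4346, 0.5307, 0.4105, 0.5238; sum H = 1.8997 bits.
RT = a + bH = 295 + 105·1.8997 = 494.46 ms.

494 ms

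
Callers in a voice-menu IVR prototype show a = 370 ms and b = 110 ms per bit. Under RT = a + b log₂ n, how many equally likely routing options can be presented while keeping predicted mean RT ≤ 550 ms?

Set 370 + 110·log₂ n ≤ 550 → log₂ n ≤ (550 − 370)/110 = 1.6364.
So n ≤ 2^1.6364 = 3.109; the largest integer n is 3.

3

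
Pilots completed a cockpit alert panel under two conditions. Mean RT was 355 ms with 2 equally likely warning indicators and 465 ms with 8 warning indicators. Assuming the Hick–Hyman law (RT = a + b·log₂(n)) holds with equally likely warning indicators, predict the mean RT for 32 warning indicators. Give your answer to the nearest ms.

575 ms

With log₂ n on the abscissa the relation is linear; from the two conditions:
  b = (465 − 355) / (log₂ 8 − log₂ 2) = 110 / (3 − 1) = 55 ms/bit
  a = 355 − 55 × 1 = 300 ms
Then RT(32) = 300 + 55 × log₂ 32 = 300 + 55 × 5 ≈ 575.000 ms.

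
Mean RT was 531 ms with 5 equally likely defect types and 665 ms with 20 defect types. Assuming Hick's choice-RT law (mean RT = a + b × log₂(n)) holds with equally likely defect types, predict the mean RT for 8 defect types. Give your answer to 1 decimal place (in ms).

576.4 ms

Solve the two-equation system in a and b:
  b = (665 − 531) / (log₂ 20 − log₂ 5) = 134 / (4.3219 − 2.3219) = 67.000 ms/bit
  a = 531 − 67.000 × 2.3219 = 375.431 ms
Then RT(8) = 375.431 + 67.000 × log₂ 8 = 375.431 + 67.000 × 3 ≈ 576.431 ms.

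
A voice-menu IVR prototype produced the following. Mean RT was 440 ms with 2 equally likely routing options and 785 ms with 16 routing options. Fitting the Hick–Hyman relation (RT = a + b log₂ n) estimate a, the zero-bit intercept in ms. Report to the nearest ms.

b = (RT₂ − RT₁)/(log₂ n₂ − log₂ n₁) = (785 − 440)/(4 − 1) = 115 ms/bit.
Intercept: a = 440 − 115·log₂(2) = 325.000 ms.

325 ms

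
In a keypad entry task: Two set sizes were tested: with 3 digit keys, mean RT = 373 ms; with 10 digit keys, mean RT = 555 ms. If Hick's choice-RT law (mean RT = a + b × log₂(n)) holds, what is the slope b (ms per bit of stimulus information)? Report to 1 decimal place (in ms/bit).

The slope on a log₂ axis is (555 − 373) / (3.3219 − 1.5850) = 104.780 ms/bit.

104.8 ms/bit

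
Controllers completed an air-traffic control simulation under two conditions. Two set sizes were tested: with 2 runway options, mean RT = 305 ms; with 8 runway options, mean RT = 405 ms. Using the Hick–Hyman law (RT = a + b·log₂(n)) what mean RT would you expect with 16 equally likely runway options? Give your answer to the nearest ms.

RT is linear in log₂ n, so two points fix the line:
  b = (405 − 305) / (log₂ 8 − log₂ 2) = 100 / (3 − 1) = 50 ms/bit
  a = 305 − 50 × 1 = 255 ms
Then RT(16) = 255 + 50 × log₂ 16 = 255 + 50 × 4 ≈ 455.000 ms.

455 ms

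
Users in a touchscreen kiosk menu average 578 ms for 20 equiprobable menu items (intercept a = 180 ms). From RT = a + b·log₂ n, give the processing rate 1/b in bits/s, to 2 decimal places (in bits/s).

10.86 bits/s

Choice component = 578 − 180 = 398 ms over log₂(20) = 4.3219 bits.
b = 398 / 4.3219 = 92.089 ms/bit, so 1/b = 10.859 bits/s.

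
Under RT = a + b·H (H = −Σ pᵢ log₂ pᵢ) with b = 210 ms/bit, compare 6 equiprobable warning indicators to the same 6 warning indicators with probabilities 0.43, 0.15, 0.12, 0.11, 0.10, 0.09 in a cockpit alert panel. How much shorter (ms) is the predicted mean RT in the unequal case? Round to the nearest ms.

61 ms

Equiprobable entropy H₀ = log₂ 6 = 2.5850 bits.
Skewed entropy H = −Σ pᵢ log₂ pᵢ = 2.2963 bits.
ΔRT = b·(H₀ − H) = 210 × 0.2887 = 60.62 ms.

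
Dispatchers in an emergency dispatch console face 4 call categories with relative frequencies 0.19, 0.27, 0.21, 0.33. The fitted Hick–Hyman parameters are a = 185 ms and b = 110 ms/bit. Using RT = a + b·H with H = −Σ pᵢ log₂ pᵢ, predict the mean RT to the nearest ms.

401 ms

Entropy contributions −pᵢ log₂ pᵢ: 0.4552, 0.5100, 0.4728, 0.5278; sum H = 1.9659 bits.
RT = a + bH = 185 + 110·1.9659 = 401.25 ms.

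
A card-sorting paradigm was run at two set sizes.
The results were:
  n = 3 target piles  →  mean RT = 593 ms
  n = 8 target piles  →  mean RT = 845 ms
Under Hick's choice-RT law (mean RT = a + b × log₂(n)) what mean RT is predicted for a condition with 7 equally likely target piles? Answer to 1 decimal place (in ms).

Fit slope and intercept:
  b = (845 − 593) / (log₂ 8 − log₂ 3) = 252 / (3 − 1.5850) = 178.087 ms/bit
  a = 593 − 178.087 × 1.5850 = 310.739 ms
Then RT(7) = 310.739 + 178.087 × log₂ 7 = 310.739 + 178.087 × 2.8074 ≈ 810.692 ms.

810.7 ms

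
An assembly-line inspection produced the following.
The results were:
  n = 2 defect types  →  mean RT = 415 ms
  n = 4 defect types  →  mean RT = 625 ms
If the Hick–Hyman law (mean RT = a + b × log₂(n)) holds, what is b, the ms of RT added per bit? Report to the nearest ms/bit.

210 ms/bit

Slope: b = (625 − 415) / (log₂ 4 − log₂ 2) = 210/1.0000 = 210 ms/bit.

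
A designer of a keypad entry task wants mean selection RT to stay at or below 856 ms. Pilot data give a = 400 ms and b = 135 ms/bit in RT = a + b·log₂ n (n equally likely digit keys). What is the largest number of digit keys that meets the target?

Information budget: (856 − 400)/135 = 3.3778 bits, so n ≤ 2^3.3778 = 10.395 → at most 10.

10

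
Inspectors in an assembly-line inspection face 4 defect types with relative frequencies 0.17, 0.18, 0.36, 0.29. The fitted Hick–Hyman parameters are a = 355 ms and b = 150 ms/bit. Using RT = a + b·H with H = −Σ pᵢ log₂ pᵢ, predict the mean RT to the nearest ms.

644 ms

Entropy contributions −pᵢ log₂ pᵢ: 0.4346, 0.4453, 0.5306, 0.5179; sum H = 1.9284 bits.
RT = a + bH = 355 + 150·1.9284 = 644.26 ms.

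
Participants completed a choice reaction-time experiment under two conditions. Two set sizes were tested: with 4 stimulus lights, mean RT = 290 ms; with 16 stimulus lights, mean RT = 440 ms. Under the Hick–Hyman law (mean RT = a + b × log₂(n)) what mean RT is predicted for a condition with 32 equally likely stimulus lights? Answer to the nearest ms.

With log₂ n on the abscissa the relation is linear; from the two conditions:
  b = (440 − 290) / (log₂ 16 − log₂ 4) = 150 / (4 − 2) = 75 ms/bit
  a = 290 − 75 × 2 = 140 ms
Then RT(32) = 140 + 75 × log₂ 32 = 140 + 75 × 5 ≈ 515.000 ms.

515 ms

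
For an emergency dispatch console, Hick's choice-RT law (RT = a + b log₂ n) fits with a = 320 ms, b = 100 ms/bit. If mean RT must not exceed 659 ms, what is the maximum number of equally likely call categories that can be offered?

10

100·log₂ n ≤ 659 − 320 = 339, giving log₂ n ≤ 3.3900 and n ≤ 10.483. The largest whole number is 10.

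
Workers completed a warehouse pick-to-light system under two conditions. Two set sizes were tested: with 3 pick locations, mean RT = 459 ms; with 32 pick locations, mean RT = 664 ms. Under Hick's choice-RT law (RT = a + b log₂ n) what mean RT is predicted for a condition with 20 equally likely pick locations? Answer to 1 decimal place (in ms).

623.3 ms

Fit slope and intercept:
  b = (664 − 459) / (log₂ 32 − log₂ 3) = 205 / (5 − 1.5850) = 60.029 ms/bit
  a = 459 − 60.029 × 1.5850 = 363.857 ms
Then RT(20) = 363.857 + 60.029 × log₂ 20 = 363.857 + 60.029 × 4.3219 ≈ 623.296 ms.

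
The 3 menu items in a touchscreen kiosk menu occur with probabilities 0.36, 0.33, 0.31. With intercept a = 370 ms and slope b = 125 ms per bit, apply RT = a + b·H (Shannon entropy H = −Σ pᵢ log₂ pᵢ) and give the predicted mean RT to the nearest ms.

H = 0.36·log₂(1/0.36) + 0.33·log₂(1/0.33) + 0.31·log₂(1/0.31) = 1.5822 bits.
RT = 370 + 125 × 1.5822 = 567.78 ms.

568 ms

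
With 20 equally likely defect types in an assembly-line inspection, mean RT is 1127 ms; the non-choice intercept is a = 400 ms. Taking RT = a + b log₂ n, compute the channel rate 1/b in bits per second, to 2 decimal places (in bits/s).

5.94 bits/s

b = (1127 − 400)/log₂ 20 = 727/4.3219 = 168.212 ms per bit = 0.16821 s/bit; the reciprocal is 5.945 bits/s.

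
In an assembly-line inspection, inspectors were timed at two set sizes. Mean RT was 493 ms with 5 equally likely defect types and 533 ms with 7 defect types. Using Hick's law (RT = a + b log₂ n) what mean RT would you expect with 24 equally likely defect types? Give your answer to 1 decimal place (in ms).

Solve the two-equation system in a and b:
  b = (533 − 493) / (log₂ 7 − log₂ 5) = 40 / (2.8074 − 2.3219) = 82.402 ms/bit
  a = 493 − 82.402 × 2.3219 = 301.669 ms
Then RT(24) = 301.669 + 82.402 × log₂ 24 = 301.669 + 82.402 × 4.5850 ≈ 679.478 ms.

679.5 ms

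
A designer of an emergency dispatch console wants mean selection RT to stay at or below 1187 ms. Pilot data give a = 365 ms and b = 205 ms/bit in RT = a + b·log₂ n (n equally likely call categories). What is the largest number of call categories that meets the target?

Information budget: (1187 − 365)/205 = 4.0098 bits, so n ≤ 2^4.0098 = 16.109 → at most 16.

16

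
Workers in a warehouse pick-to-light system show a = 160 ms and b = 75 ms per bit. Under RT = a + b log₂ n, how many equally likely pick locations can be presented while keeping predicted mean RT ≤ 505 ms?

24

Set 160 + 75·log₂ n ≤ 505 → log₂ n ≤ (505 − 160)/75 = 4.6000.
So n ≤ 2^4.6000 = 24.251; the largest integer n is 24.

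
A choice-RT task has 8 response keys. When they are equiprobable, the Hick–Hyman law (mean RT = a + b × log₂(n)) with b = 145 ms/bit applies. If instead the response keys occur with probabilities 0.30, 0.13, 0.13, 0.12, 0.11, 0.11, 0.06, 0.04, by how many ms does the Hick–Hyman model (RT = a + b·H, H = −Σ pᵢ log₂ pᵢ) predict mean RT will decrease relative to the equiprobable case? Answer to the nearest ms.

31 ms

Equiprobable entropy H₀ = log₂ 8 = 3.0000 bits.
Skewed entropy H = −Σ pᵢ log₂ pᵢ = 2.7833 bits.
ΔRT = b·(H₀ − H) = 145 × 0.2167 = 31.42 ms.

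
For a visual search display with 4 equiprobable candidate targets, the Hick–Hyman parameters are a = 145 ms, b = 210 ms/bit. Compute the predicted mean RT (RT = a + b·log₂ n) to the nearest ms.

log₂(4) = 2 bits, so RT = 145 + 210 × 2 ≈ 565.000 ms.

565 ms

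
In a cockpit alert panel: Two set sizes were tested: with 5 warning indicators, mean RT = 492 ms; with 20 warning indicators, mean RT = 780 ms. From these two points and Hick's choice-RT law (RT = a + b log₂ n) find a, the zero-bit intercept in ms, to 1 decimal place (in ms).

The slope on a log₂ axis is (780 − 492) / (4.3219 − 2.3219) = 144.000 ms/bit.
Intercept: a = 492 − 144.000·log₂(5) = 157.642 ms.

157.6 ms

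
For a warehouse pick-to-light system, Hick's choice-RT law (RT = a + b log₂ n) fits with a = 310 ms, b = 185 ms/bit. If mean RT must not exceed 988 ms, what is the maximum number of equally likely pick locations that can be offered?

12

185·log₂ n ≤ 988 − 310 = 678, giving log₂ n ≤ 3.6649 and n ≤ 12.683. The largest whole number is 12.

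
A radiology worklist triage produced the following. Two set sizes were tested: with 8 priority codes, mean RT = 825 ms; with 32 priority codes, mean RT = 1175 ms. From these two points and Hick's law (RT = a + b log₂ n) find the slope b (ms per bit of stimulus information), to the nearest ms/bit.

Slope: b = (1175 − 825) / (log₂ 32 − log₂ 8) = 350/2.0000 = 175 ms/bit.

175 ms/bit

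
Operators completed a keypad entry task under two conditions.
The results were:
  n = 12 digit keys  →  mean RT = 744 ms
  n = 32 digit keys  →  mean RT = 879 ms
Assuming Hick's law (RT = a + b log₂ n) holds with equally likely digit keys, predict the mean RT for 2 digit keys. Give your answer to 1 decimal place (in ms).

497.4 ms

Solve the two-equation system in a and b:
  b = (879 − 744) / (log₂ 32 − log₂ 12) = 135 / (5 − 3.5850) = 95.404 ms/bit
  a = 744 − 95.404 × 3.5850 = 401.981 ms
Then RT(2) = 401.981 + 95.404 × log₂ 2 = 401.981 + 95.404 × 1 ≈ 497.385 ms.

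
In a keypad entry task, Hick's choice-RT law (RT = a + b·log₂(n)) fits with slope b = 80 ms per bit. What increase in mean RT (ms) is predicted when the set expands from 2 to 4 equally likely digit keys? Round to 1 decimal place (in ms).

80.0 ms

Only the slope matters, since a is common to both: ΔRT = b·log₂(n₂/n₁).
log₂(4) − log₂(2) = log₂(4/2) = log₂(2) = 1.
ΔRT = 80 × 1.0000 = 80.000 ms.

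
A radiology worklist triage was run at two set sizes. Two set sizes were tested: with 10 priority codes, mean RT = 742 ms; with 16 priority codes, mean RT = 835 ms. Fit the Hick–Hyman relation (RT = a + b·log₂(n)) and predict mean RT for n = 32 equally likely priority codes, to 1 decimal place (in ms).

972.2 ms

RT is linear in log₂ n, so two points fix the line:
  b = (835 − 742) / (log₂ 16 − log₂ 10) = 93 / (4 − 3.3219) = 137.154 ms/bit
  a = 742 − 137.154 × 3.3219 = 286.386 ms
Then RT(32) = 286.386 + 137.154 × log₂ 32 = 286.386 + 137.154 × 5 ≈ 972.154 ms.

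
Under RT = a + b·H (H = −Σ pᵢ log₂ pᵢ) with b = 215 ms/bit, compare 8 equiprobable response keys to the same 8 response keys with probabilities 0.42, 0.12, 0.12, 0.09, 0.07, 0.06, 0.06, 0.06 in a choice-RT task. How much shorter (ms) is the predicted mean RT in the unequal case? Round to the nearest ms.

Equiprobable entropy H₀ = log₂ 8 = 3.0000 bits.
Skewed entropy H = −Σ pᵢ log₂ pᵢ = 2.5716 bits.
ΔRT = b·(H₀ − H) = 215 × 0.4284 = 92.11 ms.

92 ms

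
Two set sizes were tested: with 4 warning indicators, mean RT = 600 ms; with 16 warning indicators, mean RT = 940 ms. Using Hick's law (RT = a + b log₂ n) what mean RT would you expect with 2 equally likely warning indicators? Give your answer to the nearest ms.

430 ms

Fit slope and intercept:
  b = (940 − 600) / (log₂ 16 − log₂ 4) = 340 / (4 − 2) = 170 ms/bit
  a = 600 − 170 × 2 = 260 ms
Then RT(2) = 260 + 170 × log₂ 2 = 260 + 170 × 1 ≈ 430.000 ms.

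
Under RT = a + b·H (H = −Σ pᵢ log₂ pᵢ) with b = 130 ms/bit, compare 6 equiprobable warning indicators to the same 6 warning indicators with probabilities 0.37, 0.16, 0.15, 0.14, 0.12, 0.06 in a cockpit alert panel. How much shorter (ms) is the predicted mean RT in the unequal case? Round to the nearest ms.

28 ms

Equiprobable entropy H₀ = log₂ 6 = 2.5850 bits.
Skewed entropy H = −Σ pᵢ log₂ pᵢ = 2.3720 bits.
ΔRT = b·(H₀ − H) = 130 × 0.2130 = 27.68 ms.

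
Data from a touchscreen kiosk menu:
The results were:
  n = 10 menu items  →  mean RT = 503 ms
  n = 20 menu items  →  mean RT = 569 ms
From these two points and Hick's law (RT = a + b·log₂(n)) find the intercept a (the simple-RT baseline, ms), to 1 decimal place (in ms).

The slope on a log₂ axis is (569 − 503) / (4.3219 − 3.3219) = 66.000 ms/bit.
a = RT₁ − b·log₂ n₁ = 503 − 66.000 × 3.3219 = 283.753 ms.

283.8 ms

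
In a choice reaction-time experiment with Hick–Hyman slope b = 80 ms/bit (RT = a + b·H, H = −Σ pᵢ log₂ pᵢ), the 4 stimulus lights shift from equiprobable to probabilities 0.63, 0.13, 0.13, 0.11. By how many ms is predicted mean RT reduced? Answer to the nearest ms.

37 ms

The RT saving is b·ΔH. Equiprobable H₀ = log₂(4) = 2.0000 bits; with the given probabilities H = 1.5355 bits.
b·(H₀ − H) = 80 × (2.0000 − 1.5355) = 37.16 ms.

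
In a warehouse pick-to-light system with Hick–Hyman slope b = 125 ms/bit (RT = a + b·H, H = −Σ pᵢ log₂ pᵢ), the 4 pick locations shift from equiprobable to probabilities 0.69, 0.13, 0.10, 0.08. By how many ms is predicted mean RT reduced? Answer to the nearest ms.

78 ms

Equiprobable entropy H₀ = log₂ 4 = 2.0000 bits.
Skewed entropy H = −Σ pᵢ log₂ pᵢ = 1.3757 bits.
ΔRT = b·(H₀ − H) = 125 × 0.6243 = 78.03 ms.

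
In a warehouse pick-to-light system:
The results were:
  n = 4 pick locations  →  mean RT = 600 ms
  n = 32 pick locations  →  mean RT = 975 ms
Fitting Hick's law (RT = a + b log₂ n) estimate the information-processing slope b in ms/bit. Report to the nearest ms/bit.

125 ms/bit

b = (RT₂ − RT₁)/(log₂ n₂ − log₂ n₁) = (975 − 600)/(5 − 2) = 125 ms/bit.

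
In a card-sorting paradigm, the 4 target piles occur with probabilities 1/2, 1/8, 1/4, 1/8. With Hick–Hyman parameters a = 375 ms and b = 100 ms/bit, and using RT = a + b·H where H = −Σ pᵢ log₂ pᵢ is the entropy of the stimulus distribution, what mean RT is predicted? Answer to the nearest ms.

550 ms

Each term −pᵢ log₂ pᵢ: 0.5·1 + 0.125·3 + 0.25·2 + 0.125·3; summed, H = 1.750 bits.
Mean RT = a + bH = 375 + 100·1.750 = 550.00 ms.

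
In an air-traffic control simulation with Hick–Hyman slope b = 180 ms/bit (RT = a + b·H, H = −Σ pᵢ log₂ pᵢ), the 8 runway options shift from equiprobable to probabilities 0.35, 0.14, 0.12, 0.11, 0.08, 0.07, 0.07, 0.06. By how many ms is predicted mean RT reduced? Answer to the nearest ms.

51 ms

The RT saving is b·ΔH. Equiprobable H₀ = log₂(8) = 3.0000 bits; with the given probabilities H = 2.7167 bits.
b·(H₀ − H) = 180 × (3.0000 − 2.7167) = 50.99 ms.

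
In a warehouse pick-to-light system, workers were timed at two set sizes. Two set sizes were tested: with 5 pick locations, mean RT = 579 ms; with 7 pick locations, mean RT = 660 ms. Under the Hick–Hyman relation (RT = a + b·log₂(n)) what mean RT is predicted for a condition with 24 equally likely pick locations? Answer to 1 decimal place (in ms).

Solve the two-equation system in a and b:
  b = (660 − 579) / (log₂ 7 − log₂ 5) = 81 / (2.8074 − 2.3219) = 166.863 ms/bit
  a = 579 − 166.863 × 2.3219 = 191.555 ms
Then RT(24) = 191.555 + 166.863 × log₂ 24 = 191.555 + 166.863 × 4.5850 ≈ 956.618 ms.

956.6 ms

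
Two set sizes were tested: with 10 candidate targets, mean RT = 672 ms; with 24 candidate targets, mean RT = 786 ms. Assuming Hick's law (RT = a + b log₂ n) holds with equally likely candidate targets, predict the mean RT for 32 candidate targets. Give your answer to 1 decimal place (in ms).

With log₂ n on the abscissa the relation is linear; from the two conditions:
  b = (786 − 672) / (log₂ 24 − log₂ 10) = 114 / (4.5850 − 3.3219) = 90.259 ms/bit
  a = 672 − 90.259 × 3.3219 = 372.167 ms
Then RT(32) = 372.167 + 90.259 × log₂ 32 = 372.167 + 90.259 × 5 ≈ 823.461 ms.

823.5 ms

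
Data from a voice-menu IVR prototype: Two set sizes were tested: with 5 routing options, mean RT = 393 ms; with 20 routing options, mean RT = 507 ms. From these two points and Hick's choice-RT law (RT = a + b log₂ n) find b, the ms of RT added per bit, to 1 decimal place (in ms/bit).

The slope on a log₂ axis is (507 − 393) / (4.3219 − 2.3219) = 57.000 ms/bit.

57.0 ms/bit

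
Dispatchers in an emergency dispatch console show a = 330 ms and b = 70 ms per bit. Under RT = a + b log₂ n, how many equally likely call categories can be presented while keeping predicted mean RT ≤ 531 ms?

7

Information budget: (531 − 330)/70 = 2.8714 bits, so n ≤ 2^2.8714 = 7.318 → at most 7.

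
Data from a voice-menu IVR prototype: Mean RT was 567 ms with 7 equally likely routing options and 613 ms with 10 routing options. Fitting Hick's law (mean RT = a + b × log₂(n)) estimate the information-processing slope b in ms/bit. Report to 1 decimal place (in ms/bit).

The slope on a log₂ axis is (613 − 567) / (3.3219 − 2.8074) = 89.394 ms/bit.

89.4 ms/bit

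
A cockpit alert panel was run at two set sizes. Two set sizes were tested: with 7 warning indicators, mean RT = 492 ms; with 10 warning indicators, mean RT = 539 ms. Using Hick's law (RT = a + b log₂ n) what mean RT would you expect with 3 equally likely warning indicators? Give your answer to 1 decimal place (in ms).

380.3 ms

Fit slope and intercept:
  b = (539 − 492) / (log₂ 10 − log₂ 7) = 47 / (3.3219 − 2.8074) = 91.338 ms/bit
  a = 492 − 91.338 × 2.8074 = 235.582 ms
Then RT(3) = 235.582 + 91.338 × log₂ 3 = 235.582 + 91.338 × 1.5850 ≈ 380.349 ms.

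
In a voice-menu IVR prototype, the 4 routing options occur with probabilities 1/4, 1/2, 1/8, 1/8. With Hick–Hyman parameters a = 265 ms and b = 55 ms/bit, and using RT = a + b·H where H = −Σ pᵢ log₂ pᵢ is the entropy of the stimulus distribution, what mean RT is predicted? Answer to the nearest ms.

361 ms

Each term −pᵢ log₂ pᵢ: 0.25·2 + 0.5·1 + 0.125·3 + 0.125·3; summed, H = 1.750 bits.
Mean RT = a + bH = 265 + 55·1.750 = 361.25 ms.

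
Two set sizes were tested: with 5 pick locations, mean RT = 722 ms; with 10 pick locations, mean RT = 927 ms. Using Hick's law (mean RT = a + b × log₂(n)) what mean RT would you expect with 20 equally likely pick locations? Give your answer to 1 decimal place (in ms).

1132.0 ms

With log₂ n on the abscissa the relation is linear; from the two conditions:
  b = (927 − 722) / (log₂ 10 − log₂ 5) = 205 / (3.3219 − 2.3219) = 205.000 ms/bit
  a = 722 − 205.000 × 2.3219 = 246.005 ms
Then RT(20) = 246.005 + 205.000 × log₂ 20 = 246.005 + 205.000 × 4.3219 ≈ 1132.000 ms.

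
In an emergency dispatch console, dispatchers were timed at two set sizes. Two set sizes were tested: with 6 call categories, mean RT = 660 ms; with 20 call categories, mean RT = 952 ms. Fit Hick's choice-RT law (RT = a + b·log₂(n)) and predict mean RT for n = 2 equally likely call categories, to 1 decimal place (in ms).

393.6 ms

Solve the two-equation system in a and b:
  b = (952 − 660) / (log₂ 20 − log₂ 6) = 292 / (4.3219 − 2.5850) = 168.109 ms/bit
  a = 660 − 168.109 × 2.5850 = 225.444 ms
Then RT(2) = 225.444 + 168.109 × log₂ 2 = 225.444 + 168.109 × 1 ≈ 393.553 ms.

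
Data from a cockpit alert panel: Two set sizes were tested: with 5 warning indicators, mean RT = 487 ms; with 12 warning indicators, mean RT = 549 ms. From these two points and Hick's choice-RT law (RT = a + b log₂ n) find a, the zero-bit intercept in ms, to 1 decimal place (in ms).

373.0 ms

b = (RT₂ − RT₁)/(log₂ n₂ − log₂ n₁) = (549 − 487)/(3.5850 − 2.3219) = 49.088 ms/bit.
Intercept: a = 487 − 49.088·log₂(5) = 373.021 ms.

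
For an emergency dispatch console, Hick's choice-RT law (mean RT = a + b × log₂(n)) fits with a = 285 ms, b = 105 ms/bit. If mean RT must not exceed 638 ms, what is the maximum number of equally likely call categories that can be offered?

10

Information budget: (638 − 285)/105 = 3.3619 bits, so n ≤ 2^3.3619 = 10.281 → at most 10.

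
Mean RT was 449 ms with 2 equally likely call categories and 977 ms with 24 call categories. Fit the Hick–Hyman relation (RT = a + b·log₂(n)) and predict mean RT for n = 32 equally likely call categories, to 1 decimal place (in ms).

Fit slope and intercept:
  b = (977 − 449) / (log₂ 24 − log₂ 2) = 528 / (4.5850 − 1) = 147.282 ms/bit
  a = 449 − 147.282 × 1 = 301.718 ms
Then RT(32) = 301.718 + 147.282 × log₂ 32 = 301.718 + 147.282 × 5 ≈ 1038.128 ms.

1038.1 ms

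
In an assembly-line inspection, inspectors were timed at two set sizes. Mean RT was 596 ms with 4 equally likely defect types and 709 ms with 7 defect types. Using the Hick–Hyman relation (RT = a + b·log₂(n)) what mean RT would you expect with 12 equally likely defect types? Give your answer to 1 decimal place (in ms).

Solve the two-equation system in a and b:
  b = (709 − 596) / (log₂ 7 − log₂ 4) = 113 / (2.8074 − 2) = 139.963 ms/bit
  a = 596 − 139.963 × 2 = 316.074 ms
Then RT(12) = 316.074 + 139.963 × log₂ 12 = 316.074 + 139.963 × 3.5850 ≈ 817.836 ms.

817.8 ms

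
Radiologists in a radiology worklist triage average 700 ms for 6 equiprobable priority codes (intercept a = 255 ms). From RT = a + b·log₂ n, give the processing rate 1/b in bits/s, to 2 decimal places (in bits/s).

5.81 bits/s

b = (700 − 255)/log₂ 6 = 445/2.5850 = 172.149 ms per bit = 0.17215 s/bit; the reciprocal is 5.809 bits/s.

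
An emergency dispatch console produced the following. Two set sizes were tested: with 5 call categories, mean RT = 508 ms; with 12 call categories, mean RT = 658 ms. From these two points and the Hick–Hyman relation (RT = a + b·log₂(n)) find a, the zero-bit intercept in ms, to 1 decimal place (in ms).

232.2 ms

b = (RT₂ − RT₁)/(log₂ n₂ − log₂ n₁) = (658 − 508)/(3.5850 − 2.3219) = 118.762 ms/bit.
a = RT₁ − b·log₂ n₁ = 508 − 118.762 × 2.3219 = 232.244 ms.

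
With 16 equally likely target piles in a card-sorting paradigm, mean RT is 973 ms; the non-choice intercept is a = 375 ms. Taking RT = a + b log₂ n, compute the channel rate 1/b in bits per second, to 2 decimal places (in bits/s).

Choice component = 973 − 375 = 598 ms over log₂(16) = 4 bits.
b = 598 / 4 = 149.500 ms/bit, so 1/b = 6.689 bits/s.

6.69 bits/s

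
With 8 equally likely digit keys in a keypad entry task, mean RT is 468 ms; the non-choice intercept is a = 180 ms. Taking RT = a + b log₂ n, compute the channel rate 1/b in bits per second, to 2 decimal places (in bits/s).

10.42 bits/s

Choice component = 468 − 180 = 288 ms over log₂(8) = 3 bits.
b = 288 / 3 = 96.000 ms/bit, so 1/b = 10.417 bits/s.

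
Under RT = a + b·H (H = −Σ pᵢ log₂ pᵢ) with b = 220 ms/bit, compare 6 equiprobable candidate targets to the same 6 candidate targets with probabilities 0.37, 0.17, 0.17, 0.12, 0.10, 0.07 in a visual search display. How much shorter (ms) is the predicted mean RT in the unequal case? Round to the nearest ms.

Equiprobable entropy H₀ = log₂ 6 = 2.5850 bits.
Skewed entropy H = −Σ pᵢ log₂ pᵢ = 2.3677 bits.
ΔRT = b·(H₀ − H) = 220 × 0.2172 = 47.79 ms.

48 ms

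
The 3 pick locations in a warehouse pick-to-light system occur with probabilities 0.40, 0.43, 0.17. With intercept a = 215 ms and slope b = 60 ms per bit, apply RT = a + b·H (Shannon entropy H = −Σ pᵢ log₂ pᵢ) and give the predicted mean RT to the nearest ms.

304 ms

H = 0.40·log₂(1/0.40) + 0.43·log₂(1/0.43) + 0.17·log₂(1/0.17) = 1.4869 bits.
RT = 215 + 60 × 1.4869 = 304.22 ms.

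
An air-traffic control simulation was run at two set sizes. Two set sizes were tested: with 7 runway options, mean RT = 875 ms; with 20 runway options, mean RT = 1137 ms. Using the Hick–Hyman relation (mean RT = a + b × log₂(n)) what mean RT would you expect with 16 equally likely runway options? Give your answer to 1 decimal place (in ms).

1081.3 ms

Fit slope and intercept:
  b = (1137 − 875) / (log₂ 20 − log₂ 7) = 262 / (4.3219 − 2.8074) = 172.986 ms/bit
  a = 875 − 172.986 × 2.8074 = 389.367 ms
Then RT(16) = 389.367 + 172.986 × log₂ 16 = 389.367 + 172.986 × 4 ≈ 1081.311 ms.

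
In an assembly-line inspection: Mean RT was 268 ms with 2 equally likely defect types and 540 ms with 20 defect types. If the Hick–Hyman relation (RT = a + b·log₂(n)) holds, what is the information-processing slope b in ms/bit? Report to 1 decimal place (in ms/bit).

The slope on a log₂ axis is (540 − 268) / (4.3219 − 1) = 81.880 ms/bit.

81.9 ms/bit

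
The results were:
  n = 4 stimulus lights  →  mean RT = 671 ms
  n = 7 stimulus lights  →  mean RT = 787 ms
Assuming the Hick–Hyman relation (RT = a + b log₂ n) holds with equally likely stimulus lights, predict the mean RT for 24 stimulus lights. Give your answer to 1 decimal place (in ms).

Solve the two-equation system in a and b:
  b = (787 − 671) / (log₂ 7 − log₂ 4) = 116 / (2.8074 − 2) = 143.679 ms/bit
  a = 671 − 143.679 × 2 = 383.642 ms
Then RT(24) = 383.642 + 143.679 × log₂ 24 = 383.642 + 143.679 × 4.5850 ≈ 1042.405 ms.

1042.4 ms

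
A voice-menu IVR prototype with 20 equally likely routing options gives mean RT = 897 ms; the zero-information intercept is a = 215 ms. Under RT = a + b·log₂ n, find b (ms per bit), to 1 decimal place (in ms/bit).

20 alternatives carry log₂ 20 = 4.3219 bits; the choice cost is 897 − 215 = 682 ms, so b = 682/4.3219 = 157.800 ms/bit.

157.8 ms/bit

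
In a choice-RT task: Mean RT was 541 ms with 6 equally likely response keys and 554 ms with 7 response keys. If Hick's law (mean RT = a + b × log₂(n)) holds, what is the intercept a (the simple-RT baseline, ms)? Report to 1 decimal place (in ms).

b = (RT₂ − RT₁)/(log₂ n₂ − log₂ n₁) = (554 − 541)/(2.8074 − 2.5850) = 58.455 ms/bit.
Intercept: a = 541 − 58.455·log₂(6) = 389.895 ms.

389.9 ms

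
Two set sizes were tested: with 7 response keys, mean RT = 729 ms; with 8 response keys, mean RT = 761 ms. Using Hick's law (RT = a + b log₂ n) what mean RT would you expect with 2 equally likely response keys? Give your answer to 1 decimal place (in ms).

Solve the two-equation system in a and b:
  b = (761 − 729) / (log₂ 8 − log₂ 7) = 32 / (3 − 2.8074) = 166.109 ms/bit
  a = 729 − 166.109 × 2.8074 = 262.674 ms
Then RT(2) = 262.674 + 166.109 × log₂ 2 = 262.674 + 166.109 × 1 ≈ 428.783 ms.

428.8 ms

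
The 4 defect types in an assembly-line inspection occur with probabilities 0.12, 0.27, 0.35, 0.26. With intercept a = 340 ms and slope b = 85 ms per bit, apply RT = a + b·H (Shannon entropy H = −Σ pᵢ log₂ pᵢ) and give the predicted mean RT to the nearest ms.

Entropy contributions −pᵢ log₂ pᵢ: 0.3671, 0.5100, 0.5301, 0.5053; sum H = 1.9125 bits.
RT = a + bH = 340 + 85·1.9125 = 502.56 ms.

503 ms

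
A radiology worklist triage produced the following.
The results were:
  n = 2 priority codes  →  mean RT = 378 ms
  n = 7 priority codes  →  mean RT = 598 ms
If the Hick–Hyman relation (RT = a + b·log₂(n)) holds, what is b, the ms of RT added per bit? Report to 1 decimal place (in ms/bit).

Slope: b = (598 − 378) / (log₂ 7 − log₂ 2) = 220/1.8074 = 121.725 ms/bit.

121.7 ms/bit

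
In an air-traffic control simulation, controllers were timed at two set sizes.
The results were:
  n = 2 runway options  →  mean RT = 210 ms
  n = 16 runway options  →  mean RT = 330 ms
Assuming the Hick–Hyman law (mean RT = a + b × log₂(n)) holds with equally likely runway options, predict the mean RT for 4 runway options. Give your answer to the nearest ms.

250 ms

RT is linear in log₂ n, so two points fix the line:
  b = (330 − 210) / (log₂ 16 − log₂ 2) = 120 / (4 − 1) = 40 ms/bit
  a = 210 − 40 × 1 = 170 ms
Then RT(4) = 170 + 40 × log₂ 4 = 170 + 40 × 2 ≈ 250.000 ms.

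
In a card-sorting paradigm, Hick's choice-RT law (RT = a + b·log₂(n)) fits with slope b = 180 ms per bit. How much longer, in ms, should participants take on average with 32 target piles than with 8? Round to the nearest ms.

ΔRT = (a + b log₂ n₂) − (a + b log₂ n₁) = b·(log₂ n₂ − log₂ n₁).
log₂(32) − log₂(8) = log₂(32/8) = log₂(4) = 2.
ΔRT = 180 × 2.0000 = 360.000 ms.

360 ms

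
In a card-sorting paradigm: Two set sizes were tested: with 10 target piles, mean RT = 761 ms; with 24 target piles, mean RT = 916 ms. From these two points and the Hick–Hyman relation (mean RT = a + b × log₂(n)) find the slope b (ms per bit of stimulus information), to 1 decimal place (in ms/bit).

122.7 ms/bit

Slope: b = (916 − 761) / (log₂ 24 − log₂ 10) = 155/1.2630 = 122.720 ms/bit.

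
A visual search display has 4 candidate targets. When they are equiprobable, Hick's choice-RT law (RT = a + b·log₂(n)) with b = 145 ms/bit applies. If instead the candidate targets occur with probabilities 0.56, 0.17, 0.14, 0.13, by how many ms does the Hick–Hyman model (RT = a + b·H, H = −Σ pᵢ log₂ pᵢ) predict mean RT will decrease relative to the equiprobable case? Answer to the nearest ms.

46 ms

Equiprobable entropy H₀ = log₂ 4 = 2.0000 bits.
Skewed entropy H = −Σ pᵢ log₂ pᵢ = 1.6828 bits.
ΔRT = b·(H₀ − H) = 145 × 0.3172 = 46.00 ms.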